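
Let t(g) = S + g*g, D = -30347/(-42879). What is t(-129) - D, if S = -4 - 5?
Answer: 713133181/42879 ≈ 16631.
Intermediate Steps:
S = -9
D = 30347/42879 (D = -30347*(-1/42879) = 30347/42879 ≈ 0.70774)
t(g) = -9 + g**2 (t(g) = -9 + g*g = -9 + g**2)
t(-129) - D = (-9 + (-129)**2) - 1*30347/42879 = (-9 + 16641) - 30347/42879 = 16632 - 30347/42879 = 713133181/42879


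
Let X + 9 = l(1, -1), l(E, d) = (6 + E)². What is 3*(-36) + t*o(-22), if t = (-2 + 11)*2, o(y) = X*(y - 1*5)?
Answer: -19548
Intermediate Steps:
X = 40 (X = -9 + (6 + 1)² = -9 + 7² = -9 + 49 = 40)
o(y) = -200 + 40*y (o(y) = 40*(y - 1*5) = 40*(y - 5) = 40*(-5 + y) = -200 + 40*y)
t = 18 (t = 9*2 = 18)
3*(-36) + t*o(-22) = 3*(-36) + 18*(-200 + 40*(-22)) = -108 + 18*(-200 - 880) = -108 + 18*(-1080) = -108 - 19440 = -19548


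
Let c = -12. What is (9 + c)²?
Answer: 9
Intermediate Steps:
(9 + c)² = (9 - 12)² = (-3)² = 9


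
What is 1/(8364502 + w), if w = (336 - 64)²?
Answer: 1/8438486 ≈ 1.1850e-7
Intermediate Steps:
w = 73984 (w = 272² = 73984)
1/(8364502 + w) = 1/(8364502 + 73984) = 1/8438486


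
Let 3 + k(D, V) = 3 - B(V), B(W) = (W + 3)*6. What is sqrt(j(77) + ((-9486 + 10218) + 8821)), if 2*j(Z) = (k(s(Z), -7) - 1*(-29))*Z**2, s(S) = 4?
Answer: sqrt(666686)/2 ≈ 408.25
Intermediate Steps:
B(W) = 18 + 6*W (B(W) = (3 + W)*6 = 18 + 6*W)
k(D, V) = -18 - 6*V (k(D, V) = -3 + (3 - (18 + 6*V)) = -3 + (3 + (-18 - 6*V)) = -3 + (-15 - 6*V) = -18 - 6*V)
j(Z) = 53*Z**2/2 (j(Z) = (((-18 - 6*(-7)) - 1*(-29))*Z**2)/2 = (((-18 + 42) + 29)*Z**2)/2 = ((24 + 29)*Z**2)/2 = (53*Z**2)/2 = 53*Z**2/2)
sqrt(j(77) + ((-9486 + 10218) + 8821)) = sqrt((53/2)*77**2 + ((-9486 + 10218) + 8821)) = sqrt((53/2)*5929 + (732 + 8821)) = sqrt(314237/2 + 9553) = sqrt(333343/2) = sqrt(666686)/2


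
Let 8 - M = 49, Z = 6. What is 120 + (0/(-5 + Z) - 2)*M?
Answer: 202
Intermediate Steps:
M = -41 (M = 8 - 1*49 = 8 - 49 = -41)
120 + (0/(-5 + Z) - 2)*M = 120 + (0/(-5 + 6) - 2)*(-41) = 120 + (0/1 - 2)*(-41) = 120 + (1*0 - 2)*(-41) = 120 + (0 - 2)*(-41) = 120 - 2*(-41) = 120 + 82 = 202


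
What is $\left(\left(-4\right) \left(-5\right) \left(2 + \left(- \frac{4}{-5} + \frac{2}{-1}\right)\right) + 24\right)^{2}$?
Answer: $1600$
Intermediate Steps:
$\left(\left(-4\right) \left(-5\right) \left(2 + \left(- \frac{4}{-5} + \frac{2}{-1}\right)\right) + 24\right)^{2} = \left(20 \left(2 + \left(\left(-4\right) \left(- \frac{1}{5}\right) + 2 \left(-1\right)\right)\right) + 24\right)^{2} = \left(20 \left(2 + \left(\frac{4}{5} - 2\right)\right) + 24\right)^{2} = \left(20 \left(2 - \frac{6}{5}\right) + 24\right)^{2} = \left(20 \cdot \frac{4}{5} + 24\right)^{2} = \left(16 + 24\right)^{2} = 40^{2} = 1600$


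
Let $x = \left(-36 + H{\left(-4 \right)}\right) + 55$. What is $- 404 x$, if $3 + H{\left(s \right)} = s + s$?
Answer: $-3232$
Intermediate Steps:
$H{\left(s \right)} = -3 + 2 s$ ($H{\left(s \right)} = -3 + \left(s + s\right) = -3 + 2 s$)
$x = 8$ ($x = \left(-36 + \left(-3 + 2 \left(-4\right)\right)\right) + 55 = \left(-36 - 11\right) + 55 = -47 + 55 = 8$)
$- 404 x = \left(-404\right) 8 = -3232$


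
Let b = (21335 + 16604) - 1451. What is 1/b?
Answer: 1/36488 ≈ 2.7406e-5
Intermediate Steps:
b = 36488 (b = 37939 - 1451 = 36488)
1/b = 1/36488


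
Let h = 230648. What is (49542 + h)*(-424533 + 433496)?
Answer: 2511342970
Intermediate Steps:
(49542 + h)*(-424533 + 433496) = (49542 + 230648)*(-424533 + 433496) = 280190*8963 = 2511342970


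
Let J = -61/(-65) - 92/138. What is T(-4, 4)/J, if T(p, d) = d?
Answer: 780/53 ≈ 14.717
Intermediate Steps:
J = 53/195 (J = -61*(-1/65) - 92*1/138 = 61/65 - 2/3 = 53/195 ≈ 0.27179)
T(-4, 4)/J = 4/(53/195) = (195/53)*4 = 780/53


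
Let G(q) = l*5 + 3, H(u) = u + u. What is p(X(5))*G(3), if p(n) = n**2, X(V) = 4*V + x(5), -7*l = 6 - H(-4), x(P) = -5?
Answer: -1575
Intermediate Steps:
H(u) = 2*u
l = -2 (l = -(6 - 2*(-4))/7 = -(6 - 1*(-8))/7 = -(6 + 8)/7 = -1/7*14 = -2)
G(q) = -7 (G(q) = -2*5 + 3 = -10 + 3 = -7)
X(V) = -5 + 4*V (X(V) = 4*V - 5 = -5 + 4*V)
p(X(5))*G(3) = (-5 + 4*5)**2*(-7) = (-5 + 20)**2*(-7) = 15**2*(-7) = 225*(-7) = -1575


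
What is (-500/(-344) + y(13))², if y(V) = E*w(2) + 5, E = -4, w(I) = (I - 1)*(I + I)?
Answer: 674041/7396 ≈ 91.136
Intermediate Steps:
w(I) = 2*I*(-1 + I) (w(I) = (-1 + I)*(2*I) = 2*I*(-1 + I))
y(V) = -11 (y(V) = -8*2*(-1 + 2) + 5 = -8*2 + 5 = -4*4 + 5 = -16 + 5 = -11)
(-500/(-344) + y(13))² = (-500/(-344) - 11)² = (-500*(-1/344) - 11)² = (125/86 - 11)² = (-821/86)² = 674041/7396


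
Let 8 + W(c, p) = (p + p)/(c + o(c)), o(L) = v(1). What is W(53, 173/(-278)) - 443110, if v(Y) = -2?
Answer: -3141263675/7089 ≈ -4.4312e+5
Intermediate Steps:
o(L) = -2
W(c, p) = -8 + 2*p/(-2 + c) (W(c, p) = -8 + (p + p)/(c - 2) = -8 + (2*p)/(-2 + c) = -8 + 2*p/(-2 + c))
W(53, 173/(-278)) - 443110 = 2*(8 + 173/(-278) - 4*53)/(-2 + 53) - 443110 = 2*(8 + 173*(-1/278) - 212)/51 - 443110 = 2*(1/51)*(8 - 173/278 - 212) - 443110 = 2*(1/51)*(-56885/278) - 443110 = -56885/7089 - 443110 = -3141263675/7089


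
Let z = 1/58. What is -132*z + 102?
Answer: 2892/29 ≈ 99.724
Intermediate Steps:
z = 1/58 ≈ 0.017241
-132*z + 102 = -132*1/58 + 102 = -66/29 + 102 = 2892/29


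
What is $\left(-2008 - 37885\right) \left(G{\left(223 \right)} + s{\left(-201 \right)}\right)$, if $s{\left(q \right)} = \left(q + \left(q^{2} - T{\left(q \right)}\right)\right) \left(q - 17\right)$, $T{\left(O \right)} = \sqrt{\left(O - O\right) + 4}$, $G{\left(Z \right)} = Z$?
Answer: $349580005313$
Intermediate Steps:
$T{\left(O \right)} = 2$ ($T{\left(O \right)} = \sqrt{0 + 4} = \sqrt{4} = 2$)
$s{\left(q \right)} = \left(-17 + q\right) \left(-2 + q + q^{2}\right)$ ($s{\left(q \right)} = \left(q + \left(q^{2} - 2\right)\right) \left(q - 17\right) = \left(q + \left(q^{2} - 2\right)\right) \left(-17 + q\right) = \left(q + \left(-2 + q^{2}\right)\right) \left(-17 + q\right) = \left(-2 + q + q^{2}\right) \left(-17 + q\right) = \left(-17 + q\right) \left(-2 + q + q^{2}\right)$)
$\left(-2008 - 37885\right) \left(G{\left(223 \right)} + s{\left(-201 \right)}\right) = \left(-2008 - 37885\right) \left(223 + \left(34 + \left(-201\right)^{3} - -3819 - 16 \left(-201\right)^{2}\right)\right) = - 39893 \left(223 + \left(34 - 8120601 + 3819 - 646416\right)\right) = - 39893 \left(223 - 8763164\right) = \left(-39893\right) \left(-8762941\right) = 349580005313$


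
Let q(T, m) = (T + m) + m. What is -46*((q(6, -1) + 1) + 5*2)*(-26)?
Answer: 17940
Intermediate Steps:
q(T, m) = T + 2*m
-46*((q(6, -1) + 1) + 5*2)*(-26) = -46*(((6 + 2*(-1)) + 1) + 5*2)*(-26) = -46*(((6 - 2) + 1) + 10)*(-26) = -46*((4 + 1) + 10)*(-26) = -46*(5 + 10)*(-26) = -46*15*(-26) = -690*(-26) = 17940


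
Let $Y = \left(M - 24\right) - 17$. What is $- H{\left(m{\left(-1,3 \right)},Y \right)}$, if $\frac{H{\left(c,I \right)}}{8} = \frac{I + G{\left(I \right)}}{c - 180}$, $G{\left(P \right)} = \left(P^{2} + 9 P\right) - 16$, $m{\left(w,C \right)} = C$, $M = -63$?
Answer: $\frac{78080}{177} \approx 441.13$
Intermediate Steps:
$G{\left(P \right)} = -16 + P^{2} + 9 P$
$Y = -104$ ($Y = \left(-63 - 24\right) - 17 = -87 - 17 = -104$)
$H{\left(c,I \right)} = \frac{8 \left(-16 + I^{2} + 10 I\right)}{-180 + c}$ ($H{\left(c,I \right)} = 8 \frac{I + \left(-16 + I^{2} + 9 I\right)}{c - 180} = 8 \frac{-16 + I^{2} + 10 I}{-180 + c} = \frac{8 \left(-16 + I^{2} + 10 I\right)}{-180 + c}$)
$- H{\left(m{\left(-1,3 \right)},Y \right)} = - \frac{8 \left(-16 + \left(-104\right)^{2} + 10 \left(-104\right)\right)}{-180 + 3} = - \frac{8 \left(-16 + 10816 - 1040\right)}{-177} = - \frac{8 \left(-1\right) 9760}{177} = \left(-1\right) \left(- \frac{78080}{177}\right) = \frac{78080}{177}$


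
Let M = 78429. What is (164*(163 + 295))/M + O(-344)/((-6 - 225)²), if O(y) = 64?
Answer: 1337690296/1395016623 ≈ 0.95891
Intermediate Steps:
(164*(163 + 295))/M + O(-344)/((-6 - 225)²) = (164*(163 + 295))/78429 + 64/((-6 - 225)²) = (164*458)*(1/78429) + 64/((-231)²) = 75112*(1/78429) + 64/53361 = 75112/78429 + 64*(1/53361) = 75112/78429 + 64/53361 = 1337690296/1395016623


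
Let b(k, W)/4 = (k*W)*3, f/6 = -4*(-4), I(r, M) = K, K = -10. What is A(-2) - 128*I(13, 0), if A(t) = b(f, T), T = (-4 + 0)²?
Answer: 19712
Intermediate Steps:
I(r, M) = -10
f = 96 (f = 6*(-4*(-4)) = 6*16 = 96)
T = 16 (T = (-4)² = 16)
b(k, W) = 12*W*k (b(k, W) = 4*((k*W)*3) = 4*((W*k)*3) = 4*(3*W*k) = 12*W*k)
A(t) = 18432 (A(t) = 12*16*96 = 18432)
A(-2) - 128*I(13, 0) = 18432 - 128*(-10) = 18432 + 1280 = 19712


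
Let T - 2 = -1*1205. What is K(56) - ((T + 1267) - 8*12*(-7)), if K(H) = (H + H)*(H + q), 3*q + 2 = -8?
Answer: 15488/3 ≈ 5162.7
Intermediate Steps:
T = -1203 (T = 2 - 1*1205 = 2 - 1205 = -1203)
q = -10/3 (q = -⅔ + (⅓)*(-8) = -⅔ - 8/3 = -10/3 ≈ -3.3333)
K(H) = 2*H*(-10/3 + H) (K(H) = (H + H)*(H - 10/3) = (2*H)*(-10/3 + H) = 2*H*(-10/3 + H))
K(56) - ((T + 1267) - 8*12*(-7)) = (⅔)*56*(-10 + 3*56) - ((-1203 + 1267) - 8*12*(-7)) = (⅔)*56*(-10 + 168) - (64 - 96*(-7)) = (⅔)*56*158 - (64 + 672) = 17696/3 - 1*736 = 17696/3 - 736 = 15488/3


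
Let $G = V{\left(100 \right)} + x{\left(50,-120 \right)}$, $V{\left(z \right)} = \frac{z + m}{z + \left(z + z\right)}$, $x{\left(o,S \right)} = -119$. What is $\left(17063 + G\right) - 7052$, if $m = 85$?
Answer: $\frac{593557}{60} \approx 9892.6$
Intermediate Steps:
$V{\left(z \right)} = \frac{85 + z}{3 z}$ ($V{\left(z \right)} = \frac{z + 85}{z + \left(z + z\right)} = \frac{85 + z}{z + 2 z} = \frac{85 + z}{3 z}$)
$G = - \frac{7103}{60}$ ($G = \frac{85 + 100}{3 \cdot 100} - 119 = \frac{1}{3} \cdot \frac{1}{100} \cdot 185 - 119 = \frac{37}{60} - 119 = - \frac{7103}{60} \approx -118.38$)
$\left(17063 + G\right) - 7052 = \left(17063 - \frac{7103}{60}\right) - 7052 = \frac{1016677}{60} - 7052 = \frac{593557}{60}$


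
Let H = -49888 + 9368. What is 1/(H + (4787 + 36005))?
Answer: 1/272 ≈ 0.0036765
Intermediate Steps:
H = -40520
1/(H + (4787 + 36005)) = 1/(-40520 + (4787 + 36005)) = 1/(-40520 + 40792) = 1/272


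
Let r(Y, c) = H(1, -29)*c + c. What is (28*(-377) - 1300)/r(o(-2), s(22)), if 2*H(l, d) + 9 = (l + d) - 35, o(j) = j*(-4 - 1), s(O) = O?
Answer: 5928/385 ≈ 15.397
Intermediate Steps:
o(j) = -5*j (o(j) = j*(-5) = -5*j)
H(l, d) = -22 + d/2 + l/2 (H(l, d) = -9/2 + ((l + d) - 35)/2 = -9/2 + ((d + l) - 35)/2 = -9/2 + (-35 + d + l)/2 = -9/2 + (-35/2 + d/2 + l/2) = -22 + d/2 + l/2)
r(Y, c) = -35*c (r(Y, c) = (-22 + (½)*(-29) + (½)*1)*c + c = (-22 - 29/2 + ½)*c + c = -36*c + c = -35*c)
(28*(-377) - 1300)/r(o(-2), s(22)) = (28*(-377) - 1300)/((-35*22)) = (-10556 - 1300)/(-770) = -11856*(-1/770) = 5928/385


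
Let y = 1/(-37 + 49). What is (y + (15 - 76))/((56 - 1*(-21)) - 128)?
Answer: 43/36 ≈ 1.1944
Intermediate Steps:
y = 1/12 ≈ 0.083333
(y + (15 - 76))/((56 - 1*(-21)) - 128) = (1/12 + (15 - 76))/((56 - 1*(-21)) - 128) = (1/12 - 61)/((56 + 21) - 128) = -731/12/(77 - 128) = -731/12/(-51) = -1/51*(-731/12) = 43/36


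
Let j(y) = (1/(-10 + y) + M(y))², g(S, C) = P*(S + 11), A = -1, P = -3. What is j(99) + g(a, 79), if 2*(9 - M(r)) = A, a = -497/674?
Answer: 637188571/10677508 ≈ 59.676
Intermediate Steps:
a = -497/674 (a = -497*1/674 = -497/674 ≈ -0.73739)
M(r) = 19/2 (M(r) = 9 - ½*(-1) = 9 + ½ = 19/2)
g(S, C) = -33 - 3*S (g(S, C) = -3*(S + 11) = -3*(11 + S) = -33 - 3*S)
j(y) = (19/2 + 1/(-10 + y))² (j(y) = (1/(-10 + y) + 19/2)² = (19/2 + 1/(-10 + y))²)
j(99) + g(a, 79) = (-188 + 19*99)²/(4*(-10 + 99)²) + (-33 - 3*(-497/674)) = (¼)*(-188 + 1881)²/89² + (-33 + 1491/674) = (¼)*1693²*(1/7921) - 20751/674 = (¼)*2866249*(1/7921) - 20751/674 = 2866249/31684 - 20751/674 = 637188571/10677508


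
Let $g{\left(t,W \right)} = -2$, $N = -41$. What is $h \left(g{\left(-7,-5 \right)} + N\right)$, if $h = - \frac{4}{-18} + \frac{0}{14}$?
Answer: $- \frac{86}{9} \approx -9.5556$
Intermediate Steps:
$h = \frac{2}{9}$ ($h = \left(-4\right) \left(- \frac{1}{18}\right) + 0 \cdot \frac{1}{14} = \frac{2}{9} + 0 = \frac{2}{9} \approx 0.22222$)
$h \left(g{\left(-7,-5 \right)} + N\right) = \frac{2 \left(-2 - 41\right)}{9} = \frac{2}{9} \left(-43\right) = - \frac{86}{9}$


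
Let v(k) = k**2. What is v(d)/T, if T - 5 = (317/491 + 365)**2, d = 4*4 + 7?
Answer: 127531849/32232944429 ≈ 0.0039566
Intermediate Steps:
d = 23 (d = 16 + 7 = 23)
T = 32232944429/241081 (T = 5 + (317/491 + 365)**2 = 5 + (179532/491)**2 = 5 + 32231739024/241081 = 32232944429/241081 ≈ 1.3370e+5)
v(d)/T = 23**2/(32232944429/241081) = 529*(241081/32232944429) = 127531849/32232944429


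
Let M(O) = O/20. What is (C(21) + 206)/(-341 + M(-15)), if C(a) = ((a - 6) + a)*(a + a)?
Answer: -6872/1367 ≈ -5.0271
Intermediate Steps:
M(O) = O/20 (M(O) = O*(1/20) = O/20)
C(a) = 2*a*(-6 + 2*a) (C(a) = ((-6 + a) + a)*(2*a) = (-6 + 2*a)*(2*a) = 2*a*(-6 + 2*a))
(C(21) + 206)/(-341 + M(-15)) = (4*21*(-3 + 21) + 206)/(-341 + (1/20)*(-15)) = (4*21*18 + 206)/(-341 - ¾) = (1512 + 206)/(-1367/4) = 1718*(-4/1367) = -6872/1367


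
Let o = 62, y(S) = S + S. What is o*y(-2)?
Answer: -248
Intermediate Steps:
y(S) = 2*S
o*y(-2) = 62*(2*(-2)) = 62*(-4) = -248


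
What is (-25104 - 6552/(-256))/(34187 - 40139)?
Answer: 267503/63488 ≈ 4.2134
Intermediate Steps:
(-25104 - 6552/(-256))/(34187 - 40139) = (-25104 - 6552*(-1)/256)/(-5952) = (-25104 - 28*(-117/128))*(-1/5952) = (-25104 + 819/32)*(-1/5952) = -802509/32*(-1/5952) = 267503/63488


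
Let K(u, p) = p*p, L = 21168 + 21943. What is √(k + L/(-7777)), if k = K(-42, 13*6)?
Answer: √367635564989/7777 ≈ 77.964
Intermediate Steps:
L = 43111
K(u, p) = p²
k = 6084 (k = (13*6)² = 78² = 6084)
√(k + L/(-7777)) = √(6084 + 43111/(-7777)) = √(6084 + 43111*(-1/7777)) = √(6084 - 43111/7777) = √(47272157/7777) = √367635564989/7777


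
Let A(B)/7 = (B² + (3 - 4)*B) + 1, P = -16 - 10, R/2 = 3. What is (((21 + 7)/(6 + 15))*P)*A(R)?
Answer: -22568/3 ≈ -7522.7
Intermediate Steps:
R = 6 (R = 2*3 = 6)
P = -26
A(B) = 7 - 7*B + 7*B² (A(B) = 7*((B² + (3 - 4)*B) + 1) = 7*((B² - B) + 1) = 7*(1 + B² - B) = 7 - 7*B + 7*B²)
(((21 + 7)/(6 + 15))*P)*A(R) = (((21 + 7)/(6 + 15))*(-26))*(7 - 7*6 + 7*6²) = ((28/21)*(-26))*(7 - 42 + 7*36) = ((28*(1/21))*(-26))*(7 - 42 + 252) = ((4/3)*(-26))*217 = -104/3*217 = -22568/3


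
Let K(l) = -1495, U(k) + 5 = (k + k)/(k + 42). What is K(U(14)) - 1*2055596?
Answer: -2057091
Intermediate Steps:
U(k) = -5 + 2*k/(42 + k) (U(k) = -5 + (k + k)/(k + 42) = -5 + (2*k)/(42 + k) = -5 + 2*k/(42 + k))
K(U(14)) - 1*2055596 = -1495 - 1*2055596 = -1495 - 2055596 = -2057091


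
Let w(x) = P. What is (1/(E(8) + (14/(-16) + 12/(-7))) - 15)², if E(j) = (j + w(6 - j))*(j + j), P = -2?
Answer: 6147971281/27363361 ≈ 224.68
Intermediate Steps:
w(x) = -2
E(j) = 2*j*(-2 + j) (E(j) = (j - 2)*(j + j) = (-2 + j)*(2*j) = 2*j*(-2 + j))
(1/(E(8) + (14/(-16) + 12/(-7))) - 15)² = (1/(2*8*(-2 + 8) + (14/(-16) + 12/(-7))) - 15)² = (1/(2*8*6 + (14*(-1/16) + 12*(-⅐))) - 15)² = (1/(96 + (-7/8 - 12/7)) - 15)² = (1/(96 - 145/56) - 15)² = (1/(5231/56) - 15)² = (56/5231 - 15)² = (-78409/5231)² = 6147971281/27363361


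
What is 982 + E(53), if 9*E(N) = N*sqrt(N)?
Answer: 982 + 53*sqrt(53)/9 ≈ 1024.9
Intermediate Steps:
E(N) = N**(3/2)/9 (E(N) = (N*sqrt(N))/9 = N**(3/2)/9)
982 + E(53) = 982 + 53**(3/2)/9 = 982 + (53*sqrt(53))/9 = 982 + 53*sqrt(53)/9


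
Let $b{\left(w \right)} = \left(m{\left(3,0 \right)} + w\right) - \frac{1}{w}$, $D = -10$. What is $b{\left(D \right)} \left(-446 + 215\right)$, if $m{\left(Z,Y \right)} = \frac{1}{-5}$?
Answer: $\frac{23331}{10} \approx 2333.1$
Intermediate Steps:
$m{\left(Z,Y \right)} = - \frac{1}{5}$
$b{\left(w \right)} = - \frac{1}{5} + w - \frac{1}{w}$ ($b{\left(w \right)} = \left(- \frac{1}{5} + w\right) - \frac{1}{w} = - \frac{1}{5} + w - \frac{1}{w}$)
$b{\left(D \right)} \left(-446 + 215\right) = \left(- \frac{1}{5} - 10 - \frac{1}{-10}\right) \left(-446 + 215\right) = \left(- \frac{1}{5} - 10 - - \frac{1}{10}\right) \left(-231\right) = \left(- \frac{1}{5} - 10 + \frac{1}{10}\right) \left(-231\right) = \left(- \frac{101}{10}\right) \left(-231\right) = \frac{23331}{10}$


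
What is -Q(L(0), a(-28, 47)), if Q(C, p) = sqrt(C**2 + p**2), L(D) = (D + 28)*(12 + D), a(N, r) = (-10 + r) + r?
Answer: -84*sqrt(17) ≈ -346.34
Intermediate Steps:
a(N, r) = -10 + 2*r
L(D) = (12 + D)*(28 + D) (L(D) = (28 + D)*(12 + D) = (12 + D)*(28 + D))
-Q(L(0), a(-28, 47)) = -sqrt((336 + 0**2 + 40*0)**2 + (-10 + 2*47)**2) = -sqrt((336 + 0 + 0)**2 + (-10 + 94)**2) = -sqrt(336**2 + 84**2) = -sqrt(112896 + 7056) = -sqrt(119952) = -84*sqrt(17)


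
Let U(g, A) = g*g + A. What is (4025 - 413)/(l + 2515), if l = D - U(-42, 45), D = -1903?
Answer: -172/57 ≈ -3.0175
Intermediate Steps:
U(g, A) = A + g² (U(g, A) = g² + A = A + g²)
l = -3712 (l = -1903 - (45 + (-42)²) = -1903 - (45 + 1764) = -1903 - 1*1809 = -1903 - 1809 = -3712)
(4025 - 413)/(l + 2515) = (4025 - 413)/(-3712 + 2515) = 3612/(-1197) = 3612*(-1/1197) = -172/57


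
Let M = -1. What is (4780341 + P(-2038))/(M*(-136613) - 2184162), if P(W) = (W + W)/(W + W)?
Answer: -682906/292507 ≈ -2.3347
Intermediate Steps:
P(W) = 1 (P(W) = (2*W)/((2*W)) = (2*W)*(1/(2*W)) = 1)
(4780341 + P(-2038))/(M*(-136613) - 2184162) = (4780341 + 1)/(-1*(-136613) - 2184162) = 4780342/(136613 - 2184162) = 4780342/(-2047549) = 4780342*(-1/2047549) = -682906/292507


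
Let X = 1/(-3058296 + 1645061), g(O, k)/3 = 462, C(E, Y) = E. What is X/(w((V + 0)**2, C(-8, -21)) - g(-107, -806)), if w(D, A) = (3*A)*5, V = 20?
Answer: 1/2128331910 ≈ 4.6985e-10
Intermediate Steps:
g(O, k) = 1386 (g(O, k) = 3*462 = 1386)
w(D, A) = 15*A
X = -1/1413235 (X = 1/(-1413235) = -1/1413235 ≈ -7.0760e-7)
X/(w((V + 0)**2, C(-8, -21)) - g(-107, -806)) = -1/(1413235*(15*(-8) - 1*1386)) = -1/(1413235*(-120 - 1386)) = -1/1413235/(-1506) = -1/1413235*(-1/1506) = 1/2128331910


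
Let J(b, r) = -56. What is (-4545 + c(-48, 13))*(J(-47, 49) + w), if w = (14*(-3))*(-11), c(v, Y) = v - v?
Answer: -1845270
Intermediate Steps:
c(v, Y) = 0
w = 462 (w = -42*(-11) = 462)
(-4545 + c(-48, 13))*(J(-47, 49) + w) = (-4545 + 0)*(-56 + 462) = -4545*406 = -1845270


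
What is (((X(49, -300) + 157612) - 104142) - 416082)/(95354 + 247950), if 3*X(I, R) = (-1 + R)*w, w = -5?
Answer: -1086331/1029912 ≈ -1.0548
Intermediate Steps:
X(I, R) = 5/3 - 5*R/3 (X(I, R) = ((-1 + R)*(-5))/3 = (5 - 5*R)/3 = 5/3 - 5*R/3)
(((X(49, -300) + 157612) - 104142) - 416082)/(95354 + 247950) = ((((5/3 - 5/3*(-300)) + 157612) - 104142) - 416082)/(95354 + 247950) = ((((5/3 + 500) + 157612) - 104142) - 416082)/343304 = (((1505/3 + 157612) - 104142) - 416082)*(1/343304) = ((474341/3 - 104142) - 416082)*(1/343304) = (161915/3 - 416082)*(1/343304) = -1086331/3*1/343304 = -1086331/1029912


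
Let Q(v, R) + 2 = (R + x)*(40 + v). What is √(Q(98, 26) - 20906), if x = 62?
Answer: 2*I*√2191 ≈ 93.616*I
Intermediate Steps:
Q(v, R) = -2 + (40 + v)*(62 + R) (Q(v, R) = -2 + (R + 62)*(40 + v) = -2 + (62 + R)*(40 + v) = -2 + (40 + v)*(62 + R))
√(Q(98, 26) - 20906) = √((2478 + 40*26 + 62*98 + 26*98) - 20906) = √((2478 + 1040 + 6076 + 2548) - 20906) = √(12142 - 20906) = √(-8764) = 2*I*√2191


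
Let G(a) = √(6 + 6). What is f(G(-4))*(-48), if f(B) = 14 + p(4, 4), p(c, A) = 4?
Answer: -864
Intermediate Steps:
G(a) = 2*√3 (G(a) = √12 = 2*√3)
f(B) = 18 (f(B) = 14 + 4 = 18)
f(G(-4))*(-48) = 18*(-48) = -864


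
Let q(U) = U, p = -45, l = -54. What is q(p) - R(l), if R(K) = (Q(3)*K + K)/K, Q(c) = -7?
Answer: -39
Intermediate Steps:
R(K) = -6 (R(K) = (-7*K + K)/K = (-6*K)/K = -6)
q(p) - R(l) = -45 - 1*(-6) = -45 + 6 = -39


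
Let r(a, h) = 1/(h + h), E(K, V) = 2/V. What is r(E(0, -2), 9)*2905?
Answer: 2905/18 ≈ 161.39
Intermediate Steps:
r(a, h) = 1/(2*h)
r(E(0, -2), 9)*2905 = ((1/2)/9)*2905 = ((1/2)*(1/9))*2905 = (1/18)*2905 = 2905/18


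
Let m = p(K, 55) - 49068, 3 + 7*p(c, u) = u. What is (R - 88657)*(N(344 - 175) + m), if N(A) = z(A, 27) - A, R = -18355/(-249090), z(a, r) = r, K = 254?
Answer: 253532447469265/58121 ≈ 4.3621e+9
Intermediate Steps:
p(c, u) = -3/7 + u/7
R = 3671/49818 (R = -18355*(-1/249090) = 3671/49818 ≈ 0.073688)
m = -343424/7 (m = (-3/7 + (⅐)*55) - 49068 = (-3/7 + 55/7) - 49068 = 52/7 - 49068 = -343424/7 ≈ -49061.)
N(A) = 27 - A
(R - 88657)*(N(344 - 175) + m) = (3671/49818 - 88657)*((27 - (344 - 175)) - 343424/7) = -4416710755*((27 - 1*169) - 343424/7)/49818 = -4416710755*((27 - 169) - 343424/7)/49818 = -4416710755*(-142 - 343424/7)/49818 = -4416710755/49818*(-344418/7) = 253532447469265/58121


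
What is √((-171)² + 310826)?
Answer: √340067 ≈ 583.15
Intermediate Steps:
√((-171)² + 310826) = √(29241 + 310826) = √340067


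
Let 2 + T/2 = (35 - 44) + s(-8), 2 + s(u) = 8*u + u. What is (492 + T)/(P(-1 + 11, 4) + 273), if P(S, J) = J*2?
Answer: 322/281 ≈ 1.1459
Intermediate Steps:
s(u) = -2 + 9*u (s(u) = -2 + (8*u + u) = -2 + 9*u)
P(S, J) = 2*J
T = -170 (T = -4 + 2*((35 - 44) + (-2 + 9*(-8))) = -4 + 2*(-9 + (-2 - 72)) = -4 + 2*(-9 - 74) = -4 + 2*(-83) = -4 - 166 = -170)
(492 + T)/(P(-1 + 11, 4) + 273) = (492 - 170)/(2*4 + 273) = 322/(8 + 273) = 322/281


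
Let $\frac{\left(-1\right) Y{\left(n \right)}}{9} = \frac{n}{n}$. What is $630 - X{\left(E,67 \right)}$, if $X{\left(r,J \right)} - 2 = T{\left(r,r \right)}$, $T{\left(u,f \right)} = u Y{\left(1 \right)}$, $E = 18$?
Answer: $790$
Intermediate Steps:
$Y{\left(n \right)} = -9$ ($Y{\left(n \right)} = - 9 \frac{n}{n} = \left(-9\right) 1 = -9$)
$T{\left(u,f \right)} = - 9 u$ ($T{\left(u,f \right)} = u \left(-9\right) = - 9 u$)
$X{\left(r,J \right)} = 2 - 9 r$
$630 - X{\left(E,67 \right)} = 630 - \left(2 - 162\right) = 630 - -160 = 630 + 160 = 790$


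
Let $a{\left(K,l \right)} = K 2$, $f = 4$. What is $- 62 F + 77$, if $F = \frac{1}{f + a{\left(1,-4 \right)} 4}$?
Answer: $\frac{431}{6} \approx 71.833$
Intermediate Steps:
$a{\left(K,l \right)} = 2 K$
$F = \frac{1}{12}$ ($F = \frac{1}{4 + 2 \cdot 1 \cdot 4} = \frac{1}{4 + 2 \cdot 4} = \frac{1}{4 + 8} = \frac{1}{12} \approx 0.083333$)
$- 62 F + 77 = \left(-62\right) \frac{1}{12} + 77 = - \frac{31}{6} + 77 = \frac{431}{6}$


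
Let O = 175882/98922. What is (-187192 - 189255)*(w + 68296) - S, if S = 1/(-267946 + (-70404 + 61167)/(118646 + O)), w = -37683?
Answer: -18120894761866448113348362/1572424877428919 ≈ -1.1524e+10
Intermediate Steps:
O = 87941/49461 (O = 175882*(1/98922) = 87941/49461 ≈ 1.7780)
S = -5868437747/1572424877428919 (S = 1/(-267946 + (-70404 + 61167)/(118646 + 87941/49461)) = 1/(-267946 - 9237/5868437747/49461) = 1/(-267946 - 9237*49461/5868437747) = 1/(-267946 - 456871257/5868437747) = 1/(-1572424877428919/5868437747) = -5868437747/1572424877428919 ≈ -3.7321e-6)
(-187192 - 189255)*(w + 68296) - S = (-187192 - 189255)*(-37683 + 68296) - 1*(-5868437747/1572424877428919) = -376447*30613 + 5868437747/1572424877428919 = -11524172011 + 5868437747/1572424877428919 = -18120894761866448113348362/1572424877428919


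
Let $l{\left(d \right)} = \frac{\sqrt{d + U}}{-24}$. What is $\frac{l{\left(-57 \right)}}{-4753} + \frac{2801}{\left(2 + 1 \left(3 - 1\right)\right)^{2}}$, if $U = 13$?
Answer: $\frac{2801}{16} + \frac{i \sqrt{11}}{57036} \approx 175.06 + 5.815 \cdot 10^{-5} i$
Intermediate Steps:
$l{\left(d \right)} = - \frac{\sqrt{13 + d}}{24}$ ($l{\left(d \right)} = \frac{\sqrt{d + 13}}{-24} = \sqrt{13 + d} \left(- \frac{1}{24}\right) = - \frac{\sqrt{13 + d}}{24}$)
$\frac{l{\left(-57 \right)}}{-4753} + \frac{2801}{\left(2 + 1 \left(3 - 1\right)\right)^{2}} = \frac{\left(- \frac{1}{24}\right) \sqrt{13 - 57}}{-4753} + \frac{2801}{\left(2 + 1 \left(3 - 1\right)\right)^{2}} = - \frac{\sqrt{-44}}{24} \left(- \frac{1}{4753}\right) + \frac{2801}{\left(2 + 1 \left(3 - 1\right)\right)^{2}} = - \frac{2 i \sqrt{11}}{24} \left(- \frac{1}{4753}\right) + \frac{2801}{\left(2 + 1 \cdot 2\right)^{2}} = - \frac{i \sqrt{11}}{12} \left(- \frac{1}{4753}\right) + \frac{2801}{\left(2 + 2\right)^{2}} = \frac{i \sqrt{11}}{57036} + \frac{2801}{4^{2}} = \frac{i \sqrt{11}}{57036} + \frac{2801}{16} = \frac{2801}{16} + \frac{i \sqrt{11}}{57036}$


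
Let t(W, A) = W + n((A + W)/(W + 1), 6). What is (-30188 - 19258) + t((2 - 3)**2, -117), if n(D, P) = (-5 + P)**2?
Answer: -49444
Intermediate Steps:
t(W, A) = 1 + W (t(W, A) = W + (-5 + 6)**2 = W + 1**2 = W + 1 = 1 + W)
(-30188 - 19258) + t((2 - 3)**2, -117) = (-30188 - 19258) + (1 + (2 - 3)**2) = -49446 + (1 + (-1)**2) = -49446 + (1 + 1) = -49446 + 2 = -49444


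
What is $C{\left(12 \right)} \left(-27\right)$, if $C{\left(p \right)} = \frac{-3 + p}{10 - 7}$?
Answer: $-81$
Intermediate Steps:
$C{\left(p \right)} = -1 + \frac{p}{3}$ ($C{\left(p \right)} = \frac{-3 + p}{3} = \left(-3 + p\right) \frac{1}{3} = -1 + \frac{p}{3}$)
$C{\left(12 \right)} \left(-27\right) = \left(-1 + \frac{1}{3} \cdot 12\right) \left(-27\right) = \left(-1 + 4\right) \left(-27\right) = 3 \left(-27\right) = -81$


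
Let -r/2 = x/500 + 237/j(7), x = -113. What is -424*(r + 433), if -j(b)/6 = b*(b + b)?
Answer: -1127768344/6125 ≈ -1.8413e+5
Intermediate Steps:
j(b) = -12*b**2 (j(b) = -6*b*(b + b) = -6*b*2*b = -12*b**2)
r = 7706/6125 (r = -2*(-113/500 + 237/((-12*7**2))) = -2*(-113*1/500 + 237/((-12*49))) = -2*(-113/500 + 237/(-588)) = -2*(-113/500 + 237*(-1/588)) = -2*(-113/500 - 79/196) = -2*(-3853/6125) = 7706/6125 ≈ 1.2581)
-424*(r + 433) = -424*(7706/6125 + 433) = -424*2659831/6125 = -1127768344/6125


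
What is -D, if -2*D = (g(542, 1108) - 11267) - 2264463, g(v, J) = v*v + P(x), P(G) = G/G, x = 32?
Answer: -1981965/2 ≈ -9.9098e+5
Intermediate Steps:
P(G) = 1
g(v, J) = 1 + v**2 (g(v, J) = v*v + 1 = v**2 + 1 = 1 + v**2)
D = 1981965/2 (D = -(((1 + 542**2) - 11267) - 2264463)/2 = -(((1 + 293764) - 11267) - 2264463)/2 = -((293765 - 11267) - 2264463)/2 = -(282498 - 2264463)/2 = -1/2*(-1981965) = 1981965/2 ≈ 9.9098e+5)
-D = -1*1981965/2 = -1981965/2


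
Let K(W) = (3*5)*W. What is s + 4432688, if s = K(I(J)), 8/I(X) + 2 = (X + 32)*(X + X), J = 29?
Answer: 1959248111/442 ≈ 4.4327e+6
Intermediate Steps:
I(X) = 8/(-2 + 2*X*(32 + X)) (I(X) = 8/(-2 + (X + 32)*(X + X)) = 8/(-2 + (32 + X)*(2*X)) = 8/(-2 + 2*X*(32 + X)))
K(W) = 15*W
s = 15/442 (s = 15*(4/(-1 + 29² + 32*29)) = 15*(4/(-1 + 841 + 928)) = 15*(4/1768) = 15*(4*(1/1768)) = 15*(1/442) = 15/442 ≈ 0.033937)
s + 4432688 = 15/442 + 4432688 = 1959248111/442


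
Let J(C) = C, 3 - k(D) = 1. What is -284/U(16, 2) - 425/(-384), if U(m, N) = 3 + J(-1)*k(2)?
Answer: -108631/384 ≈ -282.89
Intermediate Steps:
k(D) = 2 (k(D) = 3 - 1*1 = 3 - 1 = 2)
U(m, N) = 1 (U(m, N) = 3 - 1*2 = 3 - 2 = 1)
-284/U(16, 2) - 425/(-384) = -284/1 - 425/(-384) = -284*1 - 425*(-1/384) = -284 + 425/384 = -108631/384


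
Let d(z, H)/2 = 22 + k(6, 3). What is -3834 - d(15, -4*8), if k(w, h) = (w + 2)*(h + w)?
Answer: -4022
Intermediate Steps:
k(w, h) = (2 + w)*(h + w)
d(z, H) = 188 (d(z, H) = 2*(22 + (6² + 2*3 + 2*6 + 3*6)) = 2*(22 + (36 + 6 + 12 + 18)) = 2*(22 + 72) = 2*94 = 188)
-3834 - d(15, -4*8) = -3834 - 1*188 = -3834 - 188 = -4022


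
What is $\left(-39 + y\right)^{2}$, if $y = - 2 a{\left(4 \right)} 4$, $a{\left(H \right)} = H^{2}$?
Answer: $27889$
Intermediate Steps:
$y = -128$ ($y = - 2 \cdot 4^{2} \cdot 4 = \left(-2\right) 16 \cdot 4 = \left(-32\right) 4 = -128$)
$\left(-39 + y\right)^{2} = \left(-39 - 128\right)^{2} = \left(-167\right)^{2} = 27889$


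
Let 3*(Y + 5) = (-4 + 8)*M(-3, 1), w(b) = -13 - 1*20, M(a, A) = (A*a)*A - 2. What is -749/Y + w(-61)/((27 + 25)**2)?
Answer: 867819/13520 ≈ 64.188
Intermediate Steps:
M(a, A) = -2 + a*A**2 (M(a, A) = a*A**2 - 2 = -2 + a*A**2)
w(b) = -33 (w(b) = -13 - 20 = -33)
Y = -35/3 (Y = -5 + ((-4 + 8)*(-2 - 3*1**2))/3 = -5 + (4*(-2 - 3*1))/3 = -5 + (4*(-2 - 3))/3 = -5 + (4*(-5))/3 = -5 + (1/3)*(-20) = -5 - 20/3 = -35/3 ≈ -11.667)
-749/Y + w(-61)/((27 + 25)**2) = -749/(-35/3) - 33/(27 + 25)**2 = -749*(-3/35) - 33/(52**2) = 321/5 - 33/2704 = 867819/13520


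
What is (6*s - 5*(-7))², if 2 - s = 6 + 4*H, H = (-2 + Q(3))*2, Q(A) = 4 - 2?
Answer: 121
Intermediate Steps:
Q(A) = 2
H = 0 (H = (-2 + 2)*2 = 0*2 = 0)
s = -4 (s = 2 - (6 + 4*0) = 2 - (6 + 0) = 2 - 1*6 = 2 - 6 = -4)
(6*s - 5*(-7))² = (6*(-4) - 5*(-7))² = (-24 + 35)² = 11² = 121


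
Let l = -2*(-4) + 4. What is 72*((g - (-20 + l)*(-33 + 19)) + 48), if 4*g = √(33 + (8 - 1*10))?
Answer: -4608 + 18*√31 ≈ -4507.8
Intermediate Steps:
l = 12 (l = 8 + 4 = 12)
g = √31/4 (g = √(33 + (8 - 1*10))/4 = √(33 + (8 - 10))/4 = √(33 - 2)/4 = √31/4 ≈ 1.3919)
72*((g - (-20 + l)*(-33 + 19)) + 48) = 72*((√31/4 - (-20 + 12)*(-33 + 19)) + 48) = 72*((√31/4 - (-8)*(-14)) + 48) = 72*((√31/4 - 1*112) + 48) = 72*((√31/4 - 112) + 48) = 72*((-112 + √31/4) + 48) = 72*(-64 + √31/4) = -4608 + 18*√31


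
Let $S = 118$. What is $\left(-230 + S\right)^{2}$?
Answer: $12544$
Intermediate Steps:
$\left(-230 + S\right)^{2} = \left(-230 + 118\right)^{2} = \left(-112\right)^{2} = 12544$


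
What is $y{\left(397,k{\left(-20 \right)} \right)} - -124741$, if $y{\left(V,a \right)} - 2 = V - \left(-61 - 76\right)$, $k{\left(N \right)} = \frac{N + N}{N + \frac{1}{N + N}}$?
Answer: $125277$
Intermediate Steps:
$k{\left(N \right)} = \frac{2 N}{N + \frac{1}{2 N}}$
$y{\left(V,a \right)} = 139 + V$ ($y{\left(V,a \right)} = 2 - \left(-61 - 76 - V\right) = 2 + \left(V - \left(-61 - 76\right)\right) = 2 + \left(V - -137\right) = 2 + \left(V + 137\right) = 2 + \left(137 + V\right) = 139 + V$)
$y{\left(397,k{\left(-20 \right)} \right)} - -124741 = \left(139 + 397\right) - -124741 = 536 + 124741 = 125277$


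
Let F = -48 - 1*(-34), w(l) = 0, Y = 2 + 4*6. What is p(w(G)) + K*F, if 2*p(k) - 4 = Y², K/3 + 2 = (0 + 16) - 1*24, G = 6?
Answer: 760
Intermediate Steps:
Y = 26 (Y = 2 + 24 = 26)
K = -30 (K = -6 + 3*((0 + 16) - 1*24) = -6 + 3*(16 - 24) = -6 + 3*(-8) = -6 - 24 = -30)
F = -14 (F = -48 + 34 = -14)
p(k) = 340 (p(k) = 2 + (½)*26² = 2 + (½)*676 = 2 + 338 = 340)
p(w(G)) + K*F = 340 - 30*(-14) = 340 + 420 = 760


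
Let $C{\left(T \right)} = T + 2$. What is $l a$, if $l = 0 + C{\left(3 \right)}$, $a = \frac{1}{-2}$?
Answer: $- \frac{5}{2} \approx -2.5$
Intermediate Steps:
$a = - \frac{1}{2} \approx -0.5$
$C{\left(T \right)} = 2 + T$
$l = 5$ ($l = 0 + \left(2 + 3\right) = 0 + 5 = 5$)
$l a = 5 \left(- \frac{1}{2}\right) = - \frac{5}{2}$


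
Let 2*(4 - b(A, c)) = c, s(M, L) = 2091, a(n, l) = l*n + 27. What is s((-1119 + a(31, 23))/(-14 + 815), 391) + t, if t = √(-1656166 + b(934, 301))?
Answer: 2091 + 5*I*√265010/2 ≈ 2091.0 + 1287.0*I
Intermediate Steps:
a(n, l) = 27 + l*n
b(A, c) = 4 - c/2
t = 5*I*√265010/2 (t = √(-1656166 + (4 - ½*301)) = √(-1656166 + (4 - 301/2)) = √(-1656166 - 293/2) = √(-3312625/2) = 5*I*√265010/2 ≈ 1287.0*I)
s((-1119 + a(31, 23))/(-14 + 815), 391) + t = 2091 + 5*I*√265010/2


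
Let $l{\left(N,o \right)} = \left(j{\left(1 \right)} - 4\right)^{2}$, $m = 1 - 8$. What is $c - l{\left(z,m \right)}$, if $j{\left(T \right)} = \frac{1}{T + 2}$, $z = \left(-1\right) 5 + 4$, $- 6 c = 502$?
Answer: $- \frac{874}{9} \approx -97.111$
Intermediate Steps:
$c = - \frac{251}{3}$ ($c = \left(- \frac{1}{6}\right) 502 = - \frac{251}{3} \approx -83.667$)
$z = -1$ ($z = -5 + 4 = -1$)
$j{\left(T \right)} = \frac{1}{2 + T}$
$m = -7$ ($m = 1 - 8 = -7$)
$l{\left(N,o \right)} = \frac{121}{9}$ ($l{\left(N,o \right)} = \left(\frac{1}{2 + 1} - 4\right)^{2} = \left(\frac{1}{3} - 4\right)^{2} = \left(- \frac{11}{3}\right)^{2} = \frac{121}{9}$)
$c - l{\left(z,m \right)} = - \frac{251}{3} - \frac{121}{9} = - \frac{874}{9}$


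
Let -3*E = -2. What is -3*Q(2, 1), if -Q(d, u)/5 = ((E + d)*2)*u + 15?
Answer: 305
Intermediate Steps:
E = 2/3 (E = -1/3*(-2) = 2/3 ≈ 0.66667)
Q(d, u) = -75 - 5*u*(4/3 + 2*d) (Q(d, u) = -5*(((2/3 + d)*2)*u + 15) = -5*((4/3 + 2*d)*u + 15) = -5*(u*(4/3 + 2*d) + 15) = -5*(15 + u*(4/3 + 2*d)) = -75 - 5*u*(4/3 + 2*d))
-3*Q(2, 1) = -3*(-75 - 20/3*1 - 10*2*1) = -3*(-75 - 20/3 - 20) = -3*(-305/3) = 305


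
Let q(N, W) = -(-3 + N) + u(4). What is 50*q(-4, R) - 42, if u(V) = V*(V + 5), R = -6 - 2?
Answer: 2108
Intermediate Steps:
R = -8
u(V) = V*(5 + V)
q(N, W) = 39 - N (q(N, W) = -(-3 + N) + 4*(5 + 4) = (3 - N) + 4*9 = (3 - N) + 36 = 39 - N)
50*q(-4, R) - 42 = 50*(39 - 1*(-4)) - 42 = 50*(39 + 4) - 42 = 50*43 - 42 = 2150 - 42 = 2108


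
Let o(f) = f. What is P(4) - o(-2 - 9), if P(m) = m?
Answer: 15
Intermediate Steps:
P(4) - o(-2 - 9) = 4 - (-2 - 9) = 4 - 1*(-11) = 4 + 11 = 15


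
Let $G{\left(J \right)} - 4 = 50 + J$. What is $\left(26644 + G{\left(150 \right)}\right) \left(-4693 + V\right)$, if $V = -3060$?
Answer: $-208152544$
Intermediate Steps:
$G{\left(J \right)} = 54 + J$ ($G{\left(J \right)} = 4 + \left(50 + J\right) = 54 + J$)
$\left(26644 + G{\left(150 \right)}\right) \left(-4693 + V\right) = \left(26644 + \left(54 + 150\right)\right) \left(-4693 - 3060\right) = \left(26644 + 204\right) \left(-7753\right) = 26848 \left(-7753\right) = -208152544$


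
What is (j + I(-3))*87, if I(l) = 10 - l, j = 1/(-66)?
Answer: 24853/22 ≈ 1129.7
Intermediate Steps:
j = -1/66 ≈ -0.015152
(j + I(-3))*87 = (-1/66 + (10 - 1*(-3)))*87 = (-1/66 + (10 + 3))*87 = (-1/66 + 13)*87 = (857/66)*87 = 24853/22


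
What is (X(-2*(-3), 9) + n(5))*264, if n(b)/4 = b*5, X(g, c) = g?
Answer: 27984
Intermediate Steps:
n(b) = 20*b (n(b) = 4*(b*5) = 4*(5*b) = 20*b)
(X(-2*(-3), 9) + n(5))*264 = (-2*(-3) + 20*5)*264 = (6 + 100)*264 = 106*264 = 27984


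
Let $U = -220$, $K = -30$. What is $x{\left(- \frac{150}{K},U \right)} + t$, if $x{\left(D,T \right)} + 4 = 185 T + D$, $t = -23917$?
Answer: $-64616$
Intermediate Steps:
$x{\left(D,T \right)} = -4 + D + 185 T$ ($x{\left(D,T \right)} = -4 + \left(185 T + D\right) = -4 + \left(D + 185 T\right) = -4 + D + 185 T$)
$x{\left(- \frac{150}{K},U \right)} + t = \left(-4 - \frac{150}{-30} + 185 \left(-220\right)\right) - 23917 = \left(-4 - -5 - 40700\right) - 23917 = \left(-4 + 5 - 40700\right) - 23917 = -40699 - 23917 = -64616$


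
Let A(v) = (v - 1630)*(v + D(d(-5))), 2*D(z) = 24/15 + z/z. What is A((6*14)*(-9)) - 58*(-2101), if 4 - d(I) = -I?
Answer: 9612861/5 ≈ 1.9226e+6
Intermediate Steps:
d(I) = 4 + I (d(I) = 4 - (-1)*I = 4 + I)
D(z) = 13/10 (D(z) = (24/15 + z/z)/2 = (24*(1/15) + 1)/2 = (8/5 + 1)/2 = (½)*(13/5) = 13/10)
A(v) = (-1630 + v)*(13/10 + v) (A(v) = (v - 1630)*(v + 13/10) = (-1630 + v)*(13/10 + v))
A((6*14)*(-9)) - 58*(-2101) = (-2119 + ((6*14)*(-9))² - 16287*6*14*(-9)/10) - 58*(-2101) = (-2119 + (84*(-9))² - 684054*(-9)/5) + 121858 = (-2119 + (-756)² - 16287/10*(-756)) + 121858 = (-2119 + 571536 + 6156486/5) + 121858 = 9003571/5 + 121858 = 9612861/5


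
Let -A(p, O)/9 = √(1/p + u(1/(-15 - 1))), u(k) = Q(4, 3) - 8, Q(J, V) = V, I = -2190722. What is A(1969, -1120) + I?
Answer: -2190722 - 18*I*√4845709/1969 ≈ -2.1907e+6 - 20.124*I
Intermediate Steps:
u(k) = -5 (u(k) = 3 - 8 = -5)
A(p, O) = -9*√(-5 + 1/p) (A(p, O) = -9*√(1/p - 5) = -9*√(-5 + 1/p))
A(1969, -1120) + I = -9*√(-5 + 1/1969) - 2190722 = -18*I*√4845709/1969 - 2190722 = -2190722 - 18*I*√4845709/1969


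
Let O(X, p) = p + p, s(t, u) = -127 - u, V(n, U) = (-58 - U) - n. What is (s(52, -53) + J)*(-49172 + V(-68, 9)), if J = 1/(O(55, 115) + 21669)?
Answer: 79682834775/21899 ≈ 3.6387e+6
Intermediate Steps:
V(n, U) = -58 - U - n
O(X, p) = 2*p
J = 1/21899 (J = 1/(2*115 + 21669) = 1/(230 + 21669) = 1/21899 ≈ 4.5664e-5)
(s(52, -53) + J)*(-49172 + V(-68, 9)) = ((-127 - 1*(-53)) + 1/21899)*(-49172 + (-58 - 1*9 - 1*(-68))) = ((-127 + 53) + 1/21899)*(-49172 + (-58 - 9 + 68)) = (-74 + 1/21899)*(-49172 + 1) = -1620525/21899*(-49171) = 79682834775/21899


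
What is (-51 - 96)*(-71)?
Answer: 10437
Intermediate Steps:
(-51 - 96)*(-71) = -147*(-71) = 10437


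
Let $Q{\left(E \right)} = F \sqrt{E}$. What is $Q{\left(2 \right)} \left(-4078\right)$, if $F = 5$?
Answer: $- 20390 \sqrt{2} \approx -28836.0$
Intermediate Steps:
$Q{\left(E \right)} = 5 \sqrt{E}$
$Q{\left(2 \right)} \left(-4078\right) = 5 \sqrt{2} \left(-4078\right) = - 20390 \sqrt{2}$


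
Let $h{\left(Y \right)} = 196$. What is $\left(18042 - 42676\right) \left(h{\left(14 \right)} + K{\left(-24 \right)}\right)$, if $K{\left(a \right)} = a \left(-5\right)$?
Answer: $-7784344$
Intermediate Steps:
$K{\left(a \right)} = - 5 a$
$\left(18042 - 42676\right) \left(h{\left(14 \right)} + K{\left(-24 \right)}\right) = \left(18042 - 42676\right) \left(196 - -120\right) = - 24634 \left(196 + 120\right) = \left(-24634\right) 316 = -7784344$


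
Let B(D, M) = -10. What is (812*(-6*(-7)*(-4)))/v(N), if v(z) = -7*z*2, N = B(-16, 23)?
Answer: -4872/5 ≈ -974.40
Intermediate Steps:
N = -10
v(z) = -14*z
(812*(-6*(-7)*(-4)))/v(N) = (812*(-6*(-7)*(-4)))/((-14*(-10))) = (812*(42*(-4)))/140 = (812*(-168))*(1/140) = -136416*1/140 = -4872/5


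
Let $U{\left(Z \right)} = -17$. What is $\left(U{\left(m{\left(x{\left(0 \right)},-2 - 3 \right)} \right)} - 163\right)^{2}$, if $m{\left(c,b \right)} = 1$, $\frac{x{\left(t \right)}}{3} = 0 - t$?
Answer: $32400$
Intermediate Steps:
$x{\left(t \right)} = - 3 t$ ($x{\left(t \right)} = 3 \left(0 - t\right) = 3 \left(- t\right) = - 3 t$)
$\left(U{\left(m{\left(x{\left(0 \right)},-2 - 3 \right)} \right)} - 163\right)^{2} = \left(-17 - 163\right)^{2} = \left(-180\right)^{2} = 32400$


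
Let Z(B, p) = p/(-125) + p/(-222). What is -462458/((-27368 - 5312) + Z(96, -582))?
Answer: 2138868250/151111341 ≈ 14.154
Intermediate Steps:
Z(B, p) = -347*p/27750 (Z(B, p) = p*(-1/125) + p*(-1/222) = -p/125 - p/222 = -347*p/27750)
-462458/((-27368 - 5312) + Z(96, -582)) = -462458/((-27368 - 5312) - 347/27750*(-582)) = -462458/(-32680 + 33659/4625) = -462458/(-151111341/4625) = -462458*(-4625/151111341) = 2138868250/151111341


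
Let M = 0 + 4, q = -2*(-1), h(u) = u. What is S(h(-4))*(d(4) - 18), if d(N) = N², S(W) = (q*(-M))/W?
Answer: -4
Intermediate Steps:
q = 2
M = 4
S(W) = -8/W (S(W) = (2*(-1*4))/W = (2*(-4))/W = -8/W)
S(h(-4))*(d(4) - 18) = (-8/(-4))*(4² - 18) = (-8*(-¼))*(16 - 18) = 2*(-2) = -4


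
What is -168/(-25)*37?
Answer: 6216/25 ≈ 248.64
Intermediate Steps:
-168/(-25)*37 = -168*(-1)/25*37 = -6*(-28/25)*37 = (168/25)*37 = 6216/25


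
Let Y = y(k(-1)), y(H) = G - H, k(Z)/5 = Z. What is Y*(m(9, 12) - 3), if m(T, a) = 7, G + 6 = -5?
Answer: -24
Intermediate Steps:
G = -11 (G = -6 - 5 = -11)
k(Z) = 5*Z
y(H) = -11 - H
Y = -6 (Y = -11 - 5*(-1) = -11 - 1*(-5) = -11 + 5 = -6)
Y*(m(9, 12) - 3) = -6*(7 - 3) = -6*4 = -24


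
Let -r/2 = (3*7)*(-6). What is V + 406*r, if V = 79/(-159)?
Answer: 16267529/159 ≈ 1.0231e+5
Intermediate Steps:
V = -79/159 (V = 79*(-1/159) = -79/159 ≈ -0.49686)
r = 252 (r = -2*3*7*(-6) = -42*(-6) = -2*(-126) = 252)
V + 406*r = -79/159 + 406*252 = -79/159 + 102312 = 16267529/159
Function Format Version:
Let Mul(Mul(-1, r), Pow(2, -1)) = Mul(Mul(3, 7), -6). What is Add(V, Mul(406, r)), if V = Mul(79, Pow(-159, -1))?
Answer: Rational(16267529, 159) ≈ 1.0231e+5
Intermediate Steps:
V = Rational(-79, 159) (V = Mul(79, Rational(-1, 159)) = Rational(-79, 159) ≈ -0.49686)
r = 252 (r = Mul(-2, Mul(Mul(3, 7), -6)) = Mul(-2, Mul(21, -6)) = Mul(-2, -126) = 252)
Add(V, Mul(406, r)) = Add(Rational(-79, 159), Mul(406, 252)) = Add(Rational(-79, 159), 102312) = Rational(16267529, 159)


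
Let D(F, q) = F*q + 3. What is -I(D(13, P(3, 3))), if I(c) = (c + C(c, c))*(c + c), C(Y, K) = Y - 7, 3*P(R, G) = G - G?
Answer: 6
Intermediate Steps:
P(R, G) = 0 (P(R, G) = (G - G)/3 = (1/3)*0 = 0)
D(F, q) = 3 + F*q
C(Y, K) = -7 + Y
I(c) = 2*c*(-7 + 2*c) (I(c) = (c + (-7 + c))*(c + c) = (-7 + 2*c)*(2*c) = 2*c*(-7 + 2*c))
-I(D(13, P(3, 3))) = -2*(3 + 13*0)*(-7 + 2*(3 + 13*0)) = -2*(3 + 0)*(-7 + 2*(3 + 0)) = -2*3*(-7 + 2*3) = -2*3*(-7 + 6) = -2*3*(-1) = -1*(-6) = 6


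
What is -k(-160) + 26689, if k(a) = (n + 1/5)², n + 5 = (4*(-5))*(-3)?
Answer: 591049/25 ≈ 23642.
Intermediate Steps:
n = 55 (n = -5 + (4*(-5))*(-3) = -5 - 20*(-3) = -5 + 60 = 55)
k(a) = 76176/25 (k(a) = (55 + 1/5)² = (55 + ⅕)² = (276/5)² = 76176/25)
-k(-160) + 26689 = -1*76176/25 + 26689 = -76176/25 + 26689 = 591049/25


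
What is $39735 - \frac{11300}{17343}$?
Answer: $\frac{689112805}{17343} \approx 39734.0$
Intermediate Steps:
$39735 - \frac{11300}{17343} = \frac{689112805}{17343}$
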